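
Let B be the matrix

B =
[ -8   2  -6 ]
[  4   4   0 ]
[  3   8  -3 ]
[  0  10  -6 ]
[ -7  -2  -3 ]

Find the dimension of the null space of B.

Row reduce to echelon form.
R2 ← R2 + (1/2)·R1: [0, 5, -3]
R3 ← R3 + (3/8)·R1: [0, 35/4, -21/4]
R5 ← R5 − (7/8)·R1: [0, -15/4, 9/4]
R3 ← R3 − (7/4)·R2: [0, 0, 0]
R4 ← R4 − (2)·R2: [0, 0, 0]
R5 ← R5 + (3/4)·R2: [0, 0, 0]
2 nonzero rows, so rank(B) = 2.
B has 3 columns; by rank–nullity, nullity = 3 − 2 = 1.

1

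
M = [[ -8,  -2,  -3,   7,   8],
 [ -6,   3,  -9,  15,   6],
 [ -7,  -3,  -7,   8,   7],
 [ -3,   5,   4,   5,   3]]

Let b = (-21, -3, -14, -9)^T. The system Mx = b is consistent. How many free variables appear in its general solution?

Row reduce the augmented matrix [M | b].
R2 ← R2 − (3/4)·R1: [0, 9/2, -27/4, 39/4, 0, 51/4]
R3 ← R3 − (7/8)·R1: [0, -5/4, -35/8, 15/8, 0, 35/8]
R4 ← R4 − (3/8)·R1: [0, 23/4, 41/8, 19/8, 0, -9/8]
R3 ← R3 + (5/18)·R2: [0, 0, -25/4, 55/12, 0, 95/12]
R4 ← R4 − (23/18)·R2: [0, 0, 55/4, -121/12, 0, -209/12]
R4 ← R4 + (11/5)·R3: [0, 0, 0, 0, 0, 0]
The echelon form has 3 nonzero rows, and every pivot lies in the first 5 columns, so rank(M) = rank([M|b]) = 3.
The system is consistent.
Free variables = (unknowns) − (rank) = 5 − 3 = 2.

2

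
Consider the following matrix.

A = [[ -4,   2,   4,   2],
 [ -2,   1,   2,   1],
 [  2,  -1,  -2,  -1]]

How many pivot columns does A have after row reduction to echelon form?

1

Row reduce to echelon form.
R2 ← R2 − (1/2)·R1: [0, 0, 0, 0]
R3 ← R3 + (1/2)·R1: [0, 0, 0, 0]
Echelon form has 1 nonzero row, so rank(A) = 1.
Each nonzero row contributes one pivot column: 1 pivot columns.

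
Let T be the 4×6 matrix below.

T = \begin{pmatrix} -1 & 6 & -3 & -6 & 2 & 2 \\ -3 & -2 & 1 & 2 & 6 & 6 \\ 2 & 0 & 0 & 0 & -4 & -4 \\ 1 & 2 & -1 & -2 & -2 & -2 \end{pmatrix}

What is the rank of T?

Row reduce to echelon form.
R2 ← R2 − (3)·R1: [0, -20, 10, 20, 0, 0]
R3 ← R3 + (2)·R1: [0, 12, -6, -12, 0, 0]
R4 ← R4 + R1: [0, 8, -4, -8, 0, 0]
R3 ← R3 + (3/5)·R2: [0, 0, 0, 0, 0, 0]
R4 ← R4 + (2/5)·R2: [0, 0, 0, 0, 0, 0]
Echelon form has 2 nonzero rows, so rank(T) = 2.

2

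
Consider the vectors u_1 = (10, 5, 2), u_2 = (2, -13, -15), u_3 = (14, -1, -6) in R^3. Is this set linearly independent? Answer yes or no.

Form the matrix with these vectors as rows and row reduce.
R2 ← R2 − (1/5)·R1: [0, -14, -77/5]
R3 ← R3 − (7/5)·R1: [0, -8, -44/5]
R3 ← R3 − (4/7)·R2: [0, 0, 0]
2 nonzero rows, so the 3 vectors span a space of dimension 2.
Since 2 < 3, the vectors are linearly dependent.

no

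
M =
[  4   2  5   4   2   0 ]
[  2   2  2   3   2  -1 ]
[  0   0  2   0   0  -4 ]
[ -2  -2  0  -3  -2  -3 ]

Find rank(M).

3

Row reduce to echelon form.
R2 ← R2 − (1/2)·R1: [0, 1, -1/2, 1, 1, -1]
R4 ← R4 + (1/2)·R1: [0, -1, 5/2, -1, -1, -3]
R4 ← R4 + R2: [0, 0, 2, 0, 0, -4]
R4 ← R4 − R3: [0, 0, 0, 0, 0, 0]
Echelon form has 3 nonzero rows, so rank(M) = 3.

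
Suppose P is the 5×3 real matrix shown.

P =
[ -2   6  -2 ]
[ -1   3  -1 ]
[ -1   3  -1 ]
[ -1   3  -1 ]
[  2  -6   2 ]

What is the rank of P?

Row reduce to echelon form.
R2 ← R2 − (1/2)·R1: [0, 0, 0]
R3 ← R3 − (1/2)·R1: [0, 0, 0]
R4 ← R4 − (1/2)·R1: [0, 0, 0]
R5 ← R5 + R1: [0, 0, 0]
Echelon form has 1 nonzero row, so rank(P) = 1.

1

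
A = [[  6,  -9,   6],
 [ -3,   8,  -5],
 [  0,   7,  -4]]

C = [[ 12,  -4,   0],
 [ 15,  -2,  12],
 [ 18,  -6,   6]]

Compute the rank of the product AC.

2

First compute AC:
[[ 45, -42, -72],
 [ -6,  26,  66],
 [ 33,  10,  60]]
Now row reduce the product.
R2 ← R2 + (2/15)·R1: [0, 102/5, 282/5]
R3 ← R3 − (11/15)·R1: [0, 204/5, 564/5]
R3 ← R3 − (2)·R2: [0, 0, 0]
2 nonzero rows, so rank(AC) = 2.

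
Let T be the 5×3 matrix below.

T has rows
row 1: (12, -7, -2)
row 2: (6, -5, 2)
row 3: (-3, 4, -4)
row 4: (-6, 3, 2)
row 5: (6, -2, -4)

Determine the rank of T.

Row reduce to echelon form.
R2 ← R2 − (1/2)·R1: [0, -3/2, 3]
R3 ← R3 + (1/4)·R1: [0, 9/4, -9/2]
R4 ← R4 + (1/2)·R1: [0, -1/2, 1]
R5 ← R5 − (1/2)·R1: [0, 3/2, -3]
R3 ← R3 + (3/2)·R2: [0, 0, 0]
R4 ← R4 − (1/3)·R2: [0, 0, 0]
R5 ← R5 + R2: [0, 0, 0]
Echelon form has 2 nonzero rows, so rank(T) = 2.

2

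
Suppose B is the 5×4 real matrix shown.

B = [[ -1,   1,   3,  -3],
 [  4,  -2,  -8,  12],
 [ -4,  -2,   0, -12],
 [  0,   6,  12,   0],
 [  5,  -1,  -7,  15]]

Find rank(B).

Row reduce to echelon form.
R2 ← R2 + (4)·R1: [0, 2, 4, 0]
R3 ← R3 − (4)·R1: [0, -6, -12, 0]
R5 ← R5 + (5)·R1: [0, 4, 8, 0]
R3 ← R3 + (3)·R2: [0, 0, 0, 0]
R4 ← R4 − (3)·R2: [0, 0, 0, 0]
R5 ← R5 − (2)·R2: [0, 0, 0, 0]
Echelon form has 2 nonzero rows, so rank(B) = 2.

2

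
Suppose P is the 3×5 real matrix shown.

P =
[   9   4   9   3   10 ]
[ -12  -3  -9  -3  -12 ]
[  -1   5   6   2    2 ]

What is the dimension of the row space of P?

2

Row reduce to echelon form.
R2 ← R2 + (4/3)·R1: [0, 7/3, 3, 1, 4/3]
R3 ← R3 + (1/9)·R1: [0, 49/9, 7, 7/3, 28/9]
R3 ← R3 − (7/3)·R2: [0, 0, 0, 0, 0]
Echelon form has 2 nonzero rows, so rank(P) = 2.
The row space has dimension equal to the rank: 2.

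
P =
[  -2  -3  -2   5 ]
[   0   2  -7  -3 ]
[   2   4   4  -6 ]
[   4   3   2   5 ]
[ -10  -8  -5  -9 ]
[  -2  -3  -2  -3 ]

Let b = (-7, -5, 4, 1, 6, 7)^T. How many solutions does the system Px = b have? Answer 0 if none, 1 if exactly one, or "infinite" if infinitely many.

0

Row reduce the augmented matrix [P | b].
R3 ← R3 + R1: [0, 1, 2, -1, -3]
R4 ← R4 + (2)·R1: [0, -3, -2, 15, -13]
R5 ← R5 − (5)·R1: [0, 7, 5, -34, 41]
R6 ← R6 − R1: [0, 0, 0, -8, 14]
R3 ← R3 − (1/2)·R2: [0, 0, 11/2, 1/2, -1/2]
R4 ← R4 + (3/2)·R2: [0, 0, -25/2, 21/2, -41/2]
R5 ← R5 − (7/2)·R2: [0, 0, 59/2, -47/2, 117/2]
R4 ← R4 + (25/11)·R3: [0, 0, 0, 128/11, -238/11]
R5 ← R5 − (59/11)·R3: [0, 0, 0, -288/11, 673/11]
R5 ← R5 + (9/4)·R4: [0, 0, 0, 0, 25/2]
R6 ← R6 + (11/16)·R4: [0, 0, 0, 0, -7/8]
R6 ← R6 + (7/100)·R5: [0, 0, 0, 0, 0]
The echelon form has 5 nonzero rows; the last pivot sits in the augmented column, so rank(P) = 4 but rank([P|b]) = 5.
Since the ranks differ, the system is inconsistent.
It has no solutions.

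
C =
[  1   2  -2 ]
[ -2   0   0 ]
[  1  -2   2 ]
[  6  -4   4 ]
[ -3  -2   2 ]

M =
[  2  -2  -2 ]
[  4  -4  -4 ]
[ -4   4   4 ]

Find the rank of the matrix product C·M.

First compute CM:
[[ 18, -18, -18],
 [ -4,   4,   4],
 [-14,  14,  14],
 [-20,  20,  20],
 [-22,  22,  22]]
Now row reduce the product.
R2 ← R2 + (2/9)·R1: [0, 0, 0]
R3 ← R3 + (7/9)·R1: [0, 0, 0]
R4 ← R4 + (10/9)·R1: [0, 0, 0]
R5 ← R5 + (11/9)·R1: [0, 0, 0]
1 nonzero row, so rank(CM) = 1.

1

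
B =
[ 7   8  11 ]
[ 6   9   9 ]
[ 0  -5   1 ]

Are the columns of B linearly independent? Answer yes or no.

no

Row reduce B to echelon form.
R2 ← R2 − (6/7)·R1: [0, 15/7, -3/7]
R3 ← R3 + (7/3)·R2: [0, 0, 0]
2 pivots among 3 columns.
Only 2 < 3 pivot columns, so the columns are linearly dependent.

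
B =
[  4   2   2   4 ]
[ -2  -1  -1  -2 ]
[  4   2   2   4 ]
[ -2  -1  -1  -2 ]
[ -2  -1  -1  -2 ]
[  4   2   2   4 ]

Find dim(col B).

Row reduce to echelon form.
R2 ← R2 + (1/2)·R1: [0, 0, 0, 0]
R3 ← R3 − R1: [0, 0, 0, 0]
R4 ← R4 + (1/2)·R1: [0, 0, 0, 0]
R5 ← R5 + (1/2)·R1: [0, 0, 0, 0]
R6 ← R6 − R1: [0, 0, 0, 0]
Echelon form has 1 nonzero row, so rank(B) = 1.
The column space has dimension equal to the rank: 1.

1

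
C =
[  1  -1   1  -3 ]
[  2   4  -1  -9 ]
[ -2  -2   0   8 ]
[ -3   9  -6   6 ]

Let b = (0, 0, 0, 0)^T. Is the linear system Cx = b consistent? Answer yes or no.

Row reduce the augmented matrix [C | b].
R2 ← R2 − (2)·R1: [0, 6, -3, -3, 0]
R3 ← R3 + (2)·R1: [0, -4, 2, 2, 0]
R4 ← R4 + (3)·R1: [0, 6, -3, -3, 0]
R3 ← R3 + (2/3)·R2: [0, 0, 0, 0, 0]
R4 ← R4 − R2: [0, 0, 0, 0, 0]
The echelon form has 2 nonzero rows, and every pivot lies in the first 4 columns, so rank(C) = rank([C|b]) = 2.
The system is consistent.

yes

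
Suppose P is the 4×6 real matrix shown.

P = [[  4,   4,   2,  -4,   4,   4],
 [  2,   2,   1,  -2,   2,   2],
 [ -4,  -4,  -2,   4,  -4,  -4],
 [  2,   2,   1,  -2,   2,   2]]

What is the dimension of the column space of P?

1

Row reduce to echelon form.
R2 ← R2 − (1/2)·R1: [0, 0, 0, 0, 0, 0]
R3 ← R3 + R1: [0, 0, 0, 0, 0, 0]
R4 ← R4 − (1/2)·R1: [0, 0, 0, 0, 0, 0]
Echelon form has 1 nonzero row, so rank(P) = 1.
The column space has dimension equal to the rank: 1.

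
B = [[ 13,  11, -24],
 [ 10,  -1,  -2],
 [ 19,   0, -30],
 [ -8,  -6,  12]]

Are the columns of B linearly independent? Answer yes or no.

yes

Row reduce B to echelon form.
R2 ← R2 − (10/13)·R1: [0, -123/13, 214/13]
R3 ← R3 − (19/13)·R1: [0, -209/13, 66/13]
R4 ← R4 + (8/13)·R1: [0, 10/13, -36/13]
R3 ← R3 − (209/123)·R2: [0, 0, -2816/123]
R4 ← R4 + (10/123)·R2: [0, 0, -176/123]
R4 ← R4 − (1/16)·R3: [0, 0, 0]
3 pivots among 3 columns.
Every column is a pivot column, so the columns are linearly independent.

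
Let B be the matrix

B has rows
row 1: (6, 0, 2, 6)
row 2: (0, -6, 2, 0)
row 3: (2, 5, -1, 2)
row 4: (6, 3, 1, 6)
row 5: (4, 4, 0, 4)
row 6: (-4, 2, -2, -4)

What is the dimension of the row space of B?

Row reduce to echelon form.
R3 ← R3 − (1/3)·R1: [0, 5, -5/3, 0]
R4 ← R4 − R1: [0, 3, -1, 0]
R5 ← R5 − (2/3)·R1: [0, 4, -4/3, 0]
R6 ← R6 + (2/3)·R1: [0, 2, -2/3, 0]
R3 ← R3 + (5/6)·R2: [0, 0, 0, 0]
R4 ← R4 + (1/2)·R2: [0, 0, 0, 0]
R5 ← R5 + (2/3)·R2: [0, 0, 0, 0]
R6 ← R6 + (1/3)·R2: [0, 0, 0, 0]
Echelon form has 2 nonzero rows, so rank(B) = 2.
The row space has dimension equal to the rank: 2.

2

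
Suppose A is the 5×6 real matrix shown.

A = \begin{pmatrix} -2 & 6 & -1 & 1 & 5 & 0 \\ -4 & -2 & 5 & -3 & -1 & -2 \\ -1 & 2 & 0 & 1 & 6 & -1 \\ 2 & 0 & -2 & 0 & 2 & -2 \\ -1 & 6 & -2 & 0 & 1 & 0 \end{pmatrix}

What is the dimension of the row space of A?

Row reduce to echelon form.
R2 ← R2 − (2)·R1: [0, -14, 7, -5, -11, -2]
R3 ← R3 − (1/2)·R1: [0, -1, 1/2, 1/2, 7/2, -1]
R4 ← R4 + R1: [0, 6, -3, 1, 7, -2]
R5 ← R5 − (1/2)·R1: [0, 3, -3/2, -1/2, -3/2, 0]
R3 ← R3 − (1/14)·R2: [0, 0, 0, 6/7, 30/7, -6/7]
R4 ← R4 + (3/7)·R2: [0, 0, 0, -8/7, 16/7, -20/7]
R5 ← R5 + (3/14)·R2: [0, 0, 0, -11/7, -27/7, -3/7]
R4 ← R4 + (4/3)·R3: [0, 0, 0, 0, 8, -4]
R5 ← R5 + (11/6)·R3: [0, 0, 0, 0, 4, -2]
R5 ← R5 − (1/2)·R4: [0, 0, 0, 0, 0, 0]
Echelon form has 4 nonzero rows, so rank(A) = 4.
The row space has dimension equal to the rank: 4.

4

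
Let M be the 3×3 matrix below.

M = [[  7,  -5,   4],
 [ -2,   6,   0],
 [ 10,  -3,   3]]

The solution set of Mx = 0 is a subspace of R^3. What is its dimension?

Row reduce to echelon form.
R2 ← R2 + (2/7)·R1: [0, 32/7, 8/7]
R3 ← R3 − (10/7)·R1: [0, 29/7, -19/7]
R3 ← R3 − (29/32)·R2: [0, 0, -15/4]
3 nonzero rows, so rank(M) = 3.
M has 3 columns; by rank–nullity, nullity = 3 − 3 = 0.

0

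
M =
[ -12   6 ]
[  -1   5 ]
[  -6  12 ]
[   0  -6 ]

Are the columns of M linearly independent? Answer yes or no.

yes

Row reduce M to echelon form.
R2 ← R2 − (1/12)·R1: [0, 9/2]
R3 ← R3 − (1/2)·R1: [0, 9]
R3 ← R3 − (2)·R2: [0, 0]
R4 ← R4 + (4/3)·R2: [0, 0]
2 pivots among 2 columns.
Every column is a pivot column, so the columns are linearly independent.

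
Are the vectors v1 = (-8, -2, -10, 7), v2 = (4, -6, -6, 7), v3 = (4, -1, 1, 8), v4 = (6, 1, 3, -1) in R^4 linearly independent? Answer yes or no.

Form the matrix with these vectors as rows and row reduce.
R2 ← R2 + (1/2)·R1: [0, -7, -11, 21/2]
R3 ← R3 + (1/2)·R1: [0, -2, -4, 23/2]
R4 ← R4 + (3/4)·R1: [0, -1/2, -9/2, 17/4]
R3 ← R3 − (2/7)·R2: [0, 0, -6/7, 17/2]
R4 ← R4 − (1/14)·R2: [0, 0, -26/7, 7/2]
R4 ← R4 − (13/3)·R3: [0, 0, 0, -100/3]
4 nonzero rows, so the 4 vectors span a space of dimension 4.
Since 4 = 4, the vectors are linearly independent.

yes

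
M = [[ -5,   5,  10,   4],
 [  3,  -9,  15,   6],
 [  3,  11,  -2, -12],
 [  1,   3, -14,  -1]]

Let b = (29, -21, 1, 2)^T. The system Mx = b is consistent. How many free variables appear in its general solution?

0

Row reduce the augmented matrix [M | b].
R2 ← R2 + (3/5)·R1: [0, -6, 21, 42/5, -18/5]
R3 ← R3 + (3/5)·R1: [0, 14, 4, -48/5, 92/5]
R4 ← R4 + (1/5)·R1: [0, 4, -12, -1/5, 39/5]
R3 ← R3 + (7/3)·R2: [0, 0, 53, 10, 10]
R4 ← R4 + (2/3)·R2: [0, 0, 2, 27/5, 27/5]
R4 ← R4 − (2/53)·R3: [0, 0, 0, 1331/265, 1331/265]
The echelon form has 4 nonzero rows, and every pivot lies in the first 4 columns, so rank(M) = rank([M|b]) = 4.
The system is consistent.
Free variables = (unknowns) − (rank) = 4 − 4 = 0.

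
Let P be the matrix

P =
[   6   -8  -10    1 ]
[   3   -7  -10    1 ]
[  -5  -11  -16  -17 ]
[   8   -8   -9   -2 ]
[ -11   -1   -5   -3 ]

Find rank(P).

Row reduce to echelon form.
R2 ← R2 − (1/2)·R1: [0, -3, -5, 1/2]
R3 ← R3 + (5/6)·R1: [0, -53/3, -73/3, -97/6]
R4 ← R4 − (4/3)·R1: [0, 8/3, 13/3, -10/3]
R5 ← R5 + (11/6)·R1: [0, -47/3, -70/3, -7/6]
R3 ← R3 − (53/9)·R2: [0, 0, 46/9, -172/9]
R4 ← R4 + (8/9)·R2: [0, 0, -1/9, -26/9]
R5 ← R5 − (47/9)·R2: [0, 0, 25/9, -34/9]
R4 ← R4 + (1/46)·R3: [0, 0, 0, -76/23]
R5 ← R5 − (25/46)·R3: [0, 0, 0, 152/23]
R5 ← R5 + (2)·R4: [0, 0, 0, 0]
Echelon form has 4 nonzero rows, so rank(P) = 4.

4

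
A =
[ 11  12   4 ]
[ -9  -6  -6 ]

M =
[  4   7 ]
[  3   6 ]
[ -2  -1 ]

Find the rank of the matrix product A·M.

2

First compute AM:
[[ 72, 145],
 [-42, -93]]
Now row reduce the product.
R2 ← R2 + (7/12)·R1: [0, -101/12]
2 nonzero rows, so rank(AM) = 2.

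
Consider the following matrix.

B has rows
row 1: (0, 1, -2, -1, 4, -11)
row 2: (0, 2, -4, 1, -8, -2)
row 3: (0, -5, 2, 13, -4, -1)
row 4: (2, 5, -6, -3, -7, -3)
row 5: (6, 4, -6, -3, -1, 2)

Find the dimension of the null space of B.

1

Row reduce to echelon form.
Swap R1 ↔ R4
R5 ← R5 − (3)·R1: [0, -11, 12, 6, 20, 11]
R3 ← R3 + (5/2)·R2: [0, 0, -8, 31/2, -24, -6]
R4 ← R4 − (1/2)·R2: [0, 0, 0, -3/2, 8, -10]
R5 ← R5 + (11/2)·R2: [0, 0, -10, 23/2, -24, 0]
R5 ← R5 − (5/4)·R3: [0, 0, 0, -63/8, 6, 15/2]
R5 ← R5 − (21/4)·R4: [0, 0, 0, 0, -36, 60]
5 nonzero rows, so rank(B) = 5.
B has 6 columns; by rank–nullity, nullity = 6 − 5 = 1.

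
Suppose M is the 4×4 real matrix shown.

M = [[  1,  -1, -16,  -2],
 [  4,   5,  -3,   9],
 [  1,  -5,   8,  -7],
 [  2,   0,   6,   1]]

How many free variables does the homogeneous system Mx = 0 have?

1

Row reduce to echelon form.
R2 ← R2 − (4)·R1: [0, 9, 61, 17]
R3 ← R3 − R1: [0, -4, 24, -5]
R4 ← R4 − (2)·R1: [0, 2, 38, 5]
R3 ← R3 + (4/9)·R2: [0, 0, 460/9, 23/9]
R4 ← R4 − (2/9)·R2: [0, 0, 220/9, 11/9]
R4 ← R4 − (11/23)·R3: [0, 0, 0, 0]
3 nonzero rows, so rank(M) = 3.
M has 4 columns; by rank–nullity, nullity = 4 − 3 = 1.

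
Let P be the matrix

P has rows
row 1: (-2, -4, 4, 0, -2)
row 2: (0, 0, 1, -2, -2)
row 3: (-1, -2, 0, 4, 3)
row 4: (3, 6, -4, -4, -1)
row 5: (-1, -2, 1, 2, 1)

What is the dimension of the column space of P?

Row reduce to echelon form.
R3 ← R3 − (1/2)·R1: [0, 0, -2, 4, 4]
R4 ← R4 + (3/2)·R1: [0, 0, 2, -4, -4]
R5 ← R5 − (1/2)·R1: [0, 0, -1, 2, 2]
R3 ← R3 + (2)·R2: [0, 0, 0, 0, 0]
R4 ← R4 − (2)·R2: [0, 0, 0, 0, 0]
R5 ← R5 + R2: [0, 0, 0, 0, 0]
Echelon form has 2 nonzero rows, so rank(P) = 2.
The column space has dimension equal to the rank: 2.

2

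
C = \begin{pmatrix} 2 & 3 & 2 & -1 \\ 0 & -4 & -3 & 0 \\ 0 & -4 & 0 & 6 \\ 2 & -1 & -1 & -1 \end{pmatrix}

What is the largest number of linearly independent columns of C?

Row reduce to echelon form.
R4 ← R4 − R1: [0, -4, -3, 0]
R3 ← R3 − R2: [0, 0, 3, 6]
R4 ← R4 − R2: [0, 0, 0, 0]
Echelon form has 3 nonzero rows, so rank(C) = 3.
The rank gives the maximum number of linearly independent columns: 3.

3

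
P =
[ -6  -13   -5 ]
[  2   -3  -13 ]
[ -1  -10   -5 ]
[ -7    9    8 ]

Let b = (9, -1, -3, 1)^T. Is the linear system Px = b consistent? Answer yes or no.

Row reduce the augmented matrix [P | b].
R2 ← R2 + (1/3)·R1: [0, -22/3, -44/3, 2]
R3 ← R3 − (1/6)·R1: [0, -47/6, -25/6, -9/2]
R4 ← R4 − (7/6)·R1: [0, 145/6, 83/6, -19/2]
R3 ← R3 − (47/44)·R2: [0, 0, 23/2, -73/11]
R4 ← R4 + (145/44)·R2: [0, 0, -69/2, -32/11]
R4 ← R4 + (3)·R3: [0, 0, 0, -251/11]
The echelon form has 4 nonzero rows; the last pivot sits in the augmented column, so rank(P) = 3 but rank([P|b]) = 4.
Since the ranks differ, the system is inconsistent.

no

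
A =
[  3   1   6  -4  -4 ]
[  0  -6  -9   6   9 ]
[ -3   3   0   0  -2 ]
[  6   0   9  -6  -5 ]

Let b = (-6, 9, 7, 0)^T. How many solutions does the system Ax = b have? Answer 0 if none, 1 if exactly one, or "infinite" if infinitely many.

Row reduce the augmented matrix [A | b].
R3 ← R3 + R1: [0, 4, 6, -4, -6, 1]
R4 ← R4 − (2)·R1: [0, -2, -3, 2, 3, 12]
R3 ← R3 + (2/3)·R2: [0, 0, 0, 0, 0, 7]
R4 ← R4 − (1/3)·R2: [0, 0, 0, 0, 0, 9]
R4 ← R4 − (9/7)·R3: [0, 0, 0, 0, 0, 0]
The echelon form has 3 nonzero rows; the last pivot sits in the augmented column, so rank(A) = 2 but rank([A|b]) = 3.
Since the ranks differ, the system is inconsistent.
It has no solutions.

0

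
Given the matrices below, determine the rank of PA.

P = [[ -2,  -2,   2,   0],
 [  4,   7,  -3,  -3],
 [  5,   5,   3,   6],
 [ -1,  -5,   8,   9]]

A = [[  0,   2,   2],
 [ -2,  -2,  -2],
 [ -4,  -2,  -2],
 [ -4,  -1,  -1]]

2

First compute PA:
[[ -4,  -4,  -4],
 [ 10,   3,   3],
 [-46, -12, -12],
 [-58, -17, -17]]
Now row reduce the product.
R2 ← R2 + (5/2)·R1: [0, -7, -7]
R3 ← R3 − (23/2)·R1: [0, 34, 34]
R4 ← R4 − (29/2)·R1: [0, 41, 41]
R3 ← R3 + (34/7)·R2: [0, 0, 0]
R4 ← R4 + (41/7)·R2: [0, 0, 0]
2 nonzero rows, so rank(PA) = 2.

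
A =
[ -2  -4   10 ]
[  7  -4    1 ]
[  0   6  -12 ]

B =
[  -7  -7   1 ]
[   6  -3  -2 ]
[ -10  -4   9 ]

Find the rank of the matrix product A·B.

2

First compute AB:
[[-110, -14,  96],
 [-83, -41,  24],
 [156,  30, -120]]
Now row reduce the product.
R2 ← R2 − (83/110)·R1: [0, -1674/55, -2664/55]
R3 ← R3 + (78/55)·R1: [0, 558/55, 888/55]
R3 ← R3 + (1/3)·R2: [0, 0, 0]
2 nonzero rows, so rank(AB) = 2.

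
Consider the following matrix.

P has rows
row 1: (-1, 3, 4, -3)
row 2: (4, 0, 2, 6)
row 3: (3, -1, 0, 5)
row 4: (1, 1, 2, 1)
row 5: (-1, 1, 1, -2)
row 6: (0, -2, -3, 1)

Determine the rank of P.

Row reduce to echelon form.
R2 ← R2 + (4)·R1: [0, 12, 18, -6]
R3 ← R3 + (3)·R1: [0, 8, 12, -4]
R4 ← R4 + R1: [0, 4, 6, -2]
R5 ← R5 − R1: [0, -2, -3, 1]
R3 ← R3 − (2/3)·R2: [0, 0, 0, 0]
R4 ← R4 − (1/3)·R2: [0, 0, 0, 0]
R5 ← R5 + (1/6)·R2: [0, 0, 0, 0]
R6 ← R6 + (1/6)·R2: [0, 0, 0, 0]
Echelon form has 2 nonzero rows, so rank(P) = 2.

2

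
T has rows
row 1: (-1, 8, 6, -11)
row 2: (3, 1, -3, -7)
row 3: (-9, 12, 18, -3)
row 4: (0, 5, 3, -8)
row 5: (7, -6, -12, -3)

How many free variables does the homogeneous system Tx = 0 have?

2

Row reduce to echelon form.
R2 ← R2 + (3)·R1: [0, 25, 15, -40]
R3 ← R3 − (9)·R1: [0, -60, -36, 96]
R5 ← R5 + (7)·R1: [0, 50, 30, -80]
R3 ← R3 + (12/5)·R2: [0, 0, 0, 0]
R4 ← R4 − (1/5)·R2: [0, 0, 0, 0]
R5 ← R5 − (2)·R2: [0, 0, 0, 0]
2 nonzero rows, so rank(T) = 2.
T has 4 columns; by rank–nullity, nullity = 4 − 2 = 2.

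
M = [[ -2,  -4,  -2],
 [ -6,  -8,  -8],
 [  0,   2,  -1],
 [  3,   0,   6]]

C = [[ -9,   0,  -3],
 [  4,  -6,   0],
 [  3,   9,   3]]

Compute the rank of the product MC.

First compute MC:
[[ -4,   6,   0],
 [ -2, -24,  -6],
 [  5, -21,  -3],
 [ -9,  54,   9]]
Now row reduce the product.
R2 ← R2 − (1/2)·R1: [0, -27, -6]
R3 ← R3 + (5/4)·R1: [0, -27/2, -3]
R4 ← R4 − (9/4)·R1: [0, 81/2, 9]
R3 ← R3 − (1/2)·R2: [0, 0, 0]
R4 ← R4 + (3/2)·R2: [0, 0, 0]
2 nonzero rows, so rank(MC) = 2.

2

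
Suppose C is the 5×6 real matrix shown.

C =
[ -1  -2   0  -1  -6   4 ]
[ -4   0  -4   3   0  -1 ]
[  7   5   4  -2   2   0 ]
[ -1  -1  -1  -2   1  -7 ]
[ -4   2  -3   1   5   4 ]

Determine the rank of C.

Row reduce to echelon form.
R2 ← R2 − (4)·R1: [0, 8, -4, 7, 24, -17]
R3 ← R3 + (7)·R1: [0, -9, 4, -9, -40, 28]
R4 ← R4 − R1: [0, 1, -1, -1, 7, -11]
R5 ← R5 − (4)·R1: [0, 10, -3, 5, 29, -12]
R3 ← R3 + (9/8)·R2: [0, 0, -1/2, -9/8, -13, 71/8]
R4 ← R4 − (1/8)·R2: [0, 0, -1/2, -15/8, 4, -71/8]
R5 ← R5 − (5/4)·R2: [0, 0, 2, -15/4, -1, 37/4]
R4 ← R4 − R3: [0, 0, 0, -3/4, 17, -71/4]
R5 ← R5 + (4)·R3: [0, 0, 0, -33/4, -53, 179/4]
R5 ← R5 − (11)·R4: [0, 0, 0, 0, -240, 240]
Echelon form has 5 nonzero rows, so rank(C) = 5.

5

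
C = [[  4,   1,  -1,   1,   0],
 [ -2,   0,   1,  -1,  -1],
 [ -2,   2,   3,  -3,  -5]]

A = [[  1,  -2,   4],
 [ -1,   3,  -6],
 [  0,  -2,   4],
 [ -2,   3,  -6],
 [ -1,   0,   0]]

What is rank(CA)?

First compute CA:
[[  1,   0,   0],
 [  1,  -1,   2],
 [  7,  -5,  10]]
Now row reduce the product.
R2 ← R2 − R1: [0, -1, 2]
R3 ← R3 − (7)·R1: [0, -5, 10]
R3 ← R3 − (5)·R2: [0, 0, 0]
2 nonzero rows, so rank(CA) = 2.

2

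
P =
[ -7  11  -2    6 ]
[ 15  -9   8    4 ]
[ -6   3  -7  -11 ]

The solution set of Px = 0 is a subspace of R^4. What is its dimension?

Row reduce to echelon form.
R2 ← R2 + (15/7)·R1: [0, 102/7, 26/7, 118/7]
R3 ← R3 − (6/7)·R1: [0, -45/7, -37/7, -113/7]
R3 ← R3 + (15/34)·R2: [0, 0, -62/17, -148/17]
3 nonzero rows, so rank(P) = 3.
P has 4 columns; by rank–nullity, nullity = 4 − 3 = 1.

1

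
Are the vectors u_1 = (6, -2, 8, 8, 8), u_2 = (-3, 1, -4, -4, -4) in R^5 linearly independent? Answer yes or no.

no

Form the matrix with these vectors as rows and row reduce.
R2 ← R2 + (1/2)·R1: [0, 0, 0, 0, 0]
1 nonzero row, so the 2 vectors span a space of dimension 1.
Since 1 < 2, the vectors are linearly dependent.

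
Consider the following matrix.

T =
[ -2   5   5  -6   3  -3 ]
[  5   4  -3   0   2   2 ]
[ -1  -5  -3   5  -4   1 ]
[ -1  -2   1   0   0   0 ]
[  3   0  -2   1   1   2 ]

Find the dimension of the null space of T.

Row reduce to echelon form.
R2 ← R2 + (5/2)·R1: [0, 33/2, 19/2, -15, 19/2, -11/2]
R3 ← R3 − (1/2)·R1: [0, -15/2, -11/2, 8, -11/2, 5/2]
R4 ← R4 − (1/2)·R1: [0, -9/2, -3/2, 3, -3/2, 3/2]
R5 ← R5 + (3/2)·R1: [0, 15/2, 11/2, -8, 11/2, -5/2]
R3 ← R3 + (5/11)·R2: [0, 0, -13/11, 13/11, -13/11, 0]
R4 ← R4 + (3/11)·R2: [0, 0, 12/11, -12/11, 12/11, 0]
R5 ← R5 − (5/11)·R2: [0, 0, 13/11, -13/11, 13/11, 0]
R4 ← R4 + (12/13)·R3: [0, 0, 0, 0, 0, 0]
R5 ← R5 + R3: [0, 0, 0, 0, 0, 0]
3 nonzero rows, so rank(T) = 3.
T has 6 columns; by rank–nullity, nullity = 6 − 3 = 3.

3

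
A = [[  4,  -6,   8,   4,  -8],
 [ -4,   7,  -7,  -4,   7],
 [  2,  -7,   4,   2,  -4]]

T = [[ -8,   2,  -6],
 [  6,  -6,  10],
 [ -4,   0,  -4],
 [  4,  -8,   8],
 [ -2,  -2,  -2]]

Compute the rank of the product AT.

First compute AT:
[[-68,  28, -68],
 [ 72, -32,  76],
 [-58,  38, -74]]
Now row reduce the product.
R2 ← R2 + (18/17)·R1: [0, -40/17, 4]
R3 ← R3 − (29/34)·R1: [0, 240/17, -16]
R3 ← R3 + (6)·R2: [0, 0, 8]
3 nonzero rows, so rank(AT) = 3.

3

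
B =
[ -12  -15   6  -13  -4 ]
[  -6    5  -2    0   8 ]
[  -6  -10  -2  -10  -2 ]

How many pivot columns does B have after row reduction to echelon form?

3

Row reduce to echelon form.
R2 ← R2 − (1/2)·R1: [0, 25/2, -5, 13/2, 10]
R3 ← R3 − (1/2)·R1: [0, -5/2, -5, -7/2, 0]
R3 ← R3 + (1/5)·R2: [0, 0, -6, -11/5, 2]
Echelon form has 3 nonzero rows, so rank(B) = 3.
Each nonzero row contributes one pivot column: 3 pivot columns.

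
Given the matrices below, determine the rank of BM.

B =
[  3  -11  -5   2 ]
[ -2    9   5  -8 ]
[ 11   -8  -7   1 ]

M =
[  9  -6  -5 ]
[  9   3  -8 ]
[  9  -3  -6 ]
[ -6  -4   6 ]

First compute BM:
[[-129, -44, 115],
 [156,  56, -140],
 [-42, -73,  57]]
Now row reduce the product.
R2 ← R2 + (52/43)·R1: [0, 120/43, -40/43]
R3 ← R3 − (14/43)·R1: [0, -2523/43, 841/43]
R3 ← R3 + (841/40)·R2: [0, 0, 0]
2 nonzero rows, so rank(BM) = 2.

2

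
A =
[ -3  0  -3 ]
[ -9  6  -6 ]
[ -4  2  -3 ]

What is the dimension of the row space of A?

2

Row reduce to echelon form.
R2 ← R2 − (3)·R1: [0, 6, 3]
R3 ← R3 − (4/3)·R1: [0, 2, 1]
R3 ← R3 − (1/3)·R2: [0, 0, 0]
Echelon form has 2 nonzero rows, so rank(A) = 2.
The row space has dimension equal to the rank: 2.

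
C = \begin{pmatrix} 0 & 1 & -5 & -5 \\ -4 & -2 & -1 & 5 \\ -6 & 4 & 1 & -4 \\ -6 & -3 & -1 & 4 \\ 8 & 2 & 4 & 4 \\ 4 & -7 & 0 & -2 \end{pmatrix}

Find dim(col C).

4

Row reduce to echelon form.
Swap R1 ↔ R2
R3 ← R3 − (3/2)·R1: [0, 7, 5/2, -23/2]
R4 ← R4 − (3/2)·R1: [0, 0, 1/2, -7/2]
R5 ← R5 + (2)·R1: [0, -2, 2, 14]
R6 ← R6 + R1: [0, -9, -1, 3]
R3 ← R3 − (7)·R2: [0, 0, 75/2, 47/2]
R5 ← R5 + (2)·R2: [0, 0, -8, 4]
R6 ← R6 + (9)·R2: [0, 0, -46, -42]
R4 ← R4 − (1/75)·R3: [0, 0, 0, -286/75]
R5 ← R5 + (16/75)·R3: [0, 0, 0, 676/75]
R6 ← R6 + (92/75)·R3: [0, 0, 0, -988/75]
R5 ← R5 + (26/11)·R4: [0, 0, 0, 0]
R6 ← R6 − (38/11)·R4: [0, 0, 0, 0]
Echelon form has 4 nonzero rows, so rank(C) = 4.
The column space has dimension equal to the rank: 4.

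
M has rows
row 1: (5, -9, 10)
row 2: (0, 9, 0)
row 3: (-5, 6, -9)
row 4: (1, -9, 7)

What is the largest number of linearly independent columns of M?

Row reduce to echelon form.
R3 ← R3 + R1: [0, -3, 1]
R4 ← R4 − (1/5)·R1: [0, -36/5, 5]
R3 ← R3 + (1/3)·R2: [0, 0, 1]
R4 ← R4 + (4/5)·R2: [0, 0, 5]
R4 ← R4 − (5)·R3: [0, 0, 0]
Echelon form has 3 nonzero rows, so rank(M) = 3.
The rank gives the maximum number of linearly independent columns: 3.

3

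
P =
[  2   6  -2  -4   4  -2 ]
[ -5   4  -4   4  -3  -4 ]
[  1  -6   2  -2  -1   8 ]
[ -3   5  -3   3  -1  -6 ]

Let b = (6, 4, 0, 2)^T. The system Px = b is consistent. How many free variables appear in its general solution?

3

Row reduce the augmented matrix [P | b].
R2 ← R2 + (5/2)·R1: [0, 19, -9, -6, 7, -9, 19]
R3 ← R3 − (1/2)·R1: [0, -9, 3, 0, -3, 9, -3]
R4 ← R4 + (3/2)·R1: [0, 14, -6, -3, 5, -9, 11]
R3 ← R3 + (9/19)·R2: [0, 0, -24/19, -54/19, 6/19, 90/19, 6]
R4 ← R4 − (14/19)·R2: [0, 0, 12/19, 27/19, -3/19, -45/19, -3]
R4 ← R4 + (1/2)·R3: [0, 0, 0, 0, 0, 0, 0]
The echelon form has 3 nonzero rows, and every pivot lies in the first 6 columns, so rank(P) = rank([P|b]) = 3.
The system is consistent.
Free variables = (unknowns) − (rank) = 6 − 3 = 3.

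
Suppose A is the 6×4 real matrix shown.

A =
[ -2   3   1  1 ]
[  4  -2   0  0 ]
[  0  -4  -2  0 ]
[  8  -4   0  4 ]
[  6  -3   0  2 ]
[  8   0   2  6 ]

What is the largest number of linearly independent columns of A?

3

Row reduce to echelon form.
R2 ← R2 + (2)·R1: [0, 4, 2, 2]
R4 ← R4 + (4)·R1: [0, 8, 4, 8]
R5 ← R5 + (3)·R1: [0, 6, 3, 5]
R6 ← R6 + (4)·R1: [0, 12, 6, 10]
R3 ← R3 + R2: [0, 0, 0, 2]
R4 ← R4 − (2)·R2: [0, 0, 0, 4]
R5 ← R5 − (3/2)·R2: [0, 0, 0, 2]
R6 ← R6 − (3)·R2: [0, 0, 0, 4]
R4 ← R4 − (2)·R3: [0, 0, 0, 0]
R5 ← R5 − R3: [0, 0, 0, 0]
R6 ← R6 − (2)·R3: [0, 0, 0, 0]
Echelon form has 3 nonzero rows, so rank(A) = 3.
The rank gives the maximum number of linearly independent columns: 3.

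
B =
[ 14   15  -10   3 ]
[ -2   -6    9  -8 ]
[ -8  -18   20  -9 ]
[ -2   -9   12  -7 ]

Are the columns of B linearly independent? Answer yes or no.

Row reduce B to echelon form.
R2 ← R2 + (1/7)·R1: [0, -27/7, 53/7, -53/7]
R3 ← R3 + (4/7)·R1: [0, -66/7, 100/7, -51/7]
R4 ← R4 + (1/7)·R1: [0, -48/7, 74/7, -46/7]
R3 ← R3 − (22/9)·R2: [0, 0, -38/9, 101/9]
R4 ← R4 − (16/9)·R2: [0, 0, -26/9, 62/9]
R4 ← R4 − (13/19)·R3: [0, 0, 0, -15/19]
4 pivots among 4 columns.
Every column is a pivot column, so the columns are linearly independent.

yes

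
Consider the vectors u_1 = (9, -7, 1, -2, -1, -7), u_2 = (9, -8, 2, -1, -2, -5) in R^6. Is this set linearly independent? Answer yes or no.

yes

Form the matrix with these vectors as rows and row reduce.
R2 ← R2 − R1: [0, -1, 1, 1, -1, 2]
2 nonzero rows, so the 2 vectors span a space of dimension 2.
Since 2 = 2, the vectors are linearly independent.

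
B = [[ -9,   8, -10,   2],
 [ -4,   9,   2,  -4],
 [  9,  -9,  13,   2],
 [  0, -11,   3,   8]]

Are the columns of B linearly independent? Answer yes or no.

yes

Row reduce B to echelon form.
R2 ← R2 − (4/9)·R1: [0, 49/9, 58/9, -44/9]
R3 ← R3 + R1: [0, -1, 3, 4]
R3 ← R3 + (9/49)·R2: [0, 0, 205/49, 152/49]
R4 ← R4 + (99/49)·R2: [0, 0, 785/49, -92/49]
R4 ← R4 − (157/41)·R3: [0, 0, 0, -564/41]
4 pivots among 4 columns.
Every column is a pivot column, so the columns are linearly independent.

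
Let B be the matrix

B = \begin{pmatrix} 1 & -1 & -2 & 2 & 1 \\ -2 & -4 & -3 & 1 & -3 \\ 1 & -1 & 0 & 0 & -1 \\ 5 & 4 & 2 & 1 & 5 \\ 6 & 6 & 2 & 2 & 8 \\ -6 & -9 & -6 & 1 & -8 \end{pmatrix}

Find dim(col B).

3

Row reduce to echelon form.
R2 ← R2 + (2)·R1: [0, -6, -7, 5, -1]
R3 ← R3 − R1: [0, 0, 2, -2, -2]
R4 ← R4 − (5)·R1: [0, 9, 12, -9, 0]
R5 ← R5 − (6)·R1: [0, 12, 14, -10, 2]
R6 ← R6 + (6)·R1: [0, -15, -18, 13, -2]
R4 ← R4 + (3/2)·R2: [0, 0, 3/2, -3/2, -3/2]
R5 ← R5 + (2)·R2: [0, 0, 0, 0, 0]
R6 ← R6 − (5/2)·R2: [0, 0, -1/2, 1/2, 1/2]
R4 ← R4 − (3/4)·R3: [0, 0, 0, 0, 0]
R6 ← R6 + (1/4)·R3: [0, 0, 0, 0, 0]
Echelon form has 3 nonzero rows, so rank(B) = 3.
The column space has dimension equal to the rank: 3.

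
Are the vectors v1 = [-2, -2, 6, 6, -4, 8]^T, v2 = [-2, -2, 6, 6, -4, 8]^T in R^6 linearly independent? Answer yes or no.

no

Form the matrix with these vectors as rows and row reduce.
R2 ← R2 − R1: [0, 0, 0, 0, 0, 0]
1 nonzero row, so the 2 vectors span a space of dimension 1.
Since 1 < 2, the vectors are linearly dependent.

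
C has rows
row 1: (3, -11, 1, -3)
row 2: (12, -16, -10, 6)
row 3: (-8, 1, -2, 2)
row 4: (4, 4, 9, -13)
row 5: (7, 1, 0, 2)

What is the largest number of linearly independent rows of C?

Row reduce to echelon form.
R2 ← R2 − (4)·R1: [0, 28, -14, 18]
R3 ← R3 + (8/3)·R1: [0, -85/3, 2/3, -6]
R4 ← R4 − (4/3)·R1: [0, 56/3, 23/3, -9]
R5 ← R5 − (7/3)·R1: [0, 80/3, -7/3, 9]
R3 ← R3 + (85/84)·R2: [0, 0, -27/2, 171/14]
R4 ← R4 − (2/3)·R2: [0, 0, 17, -21]
R5 ← R5 − (20/21)·R2: [0, 0, 11, -57/7]
R4 ← R4 + (34/27)·R3: [0, 0, 0, -118/21]
R5 ← R5 + (22/27)·R3: [0, 0, 0, 38/21]
R5 ← R5 + (19/59)·R4: [0, 0, 0, 0]
Echelon form has 4 nonzero rows, so rank(C) = 4.
The rank gives the maximum number of linearly independent rows: 4.

4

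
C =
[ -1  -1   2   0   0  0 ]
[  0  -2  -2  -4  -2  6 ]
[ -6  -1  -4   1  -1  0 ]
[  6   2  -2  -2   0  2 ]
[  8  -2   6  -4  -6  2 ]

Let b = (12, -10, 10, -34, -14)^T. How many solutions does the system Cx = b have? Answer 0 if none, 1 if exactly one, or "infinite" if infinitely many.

infinite

Row reduce the augmented matrix [C | b].
R3 ← R3 − (6)·R1: [0, 5, -16, 1, -1, 0, -62]
R4 ← R4 + (6)·R1: [0, -4, 10, -2, 0, 2, 38]
R5 ← R5 + (8)·R1: [0, -10, 22, -4, -6, 2, 82]
R3 ← R3 + (5/2)·R2: [0, 0, -21, -9, -6, 15, -87]
R4 ← R4 − (2)·R2: [0, 0, 14, 6, 4, -10, 58]
R5 ← R5 − (5)·R2: [0, 0, 32, 16, 4, -28, 132]
R4 ← R4 + (2/3)·R3: [0, 0, 0, 0, 0, 0, 0]
R5 ← R5 + (32/21)·R3: [0, 0, 0, 16/7, -36/7, -36/7, -4/7]
Swap R4 ↔ R5
The echelon form has 4 nonzero rows, and every pivot lies in the first 6 columns, so rank(C) = rank([C|b]) = 4.
The system is consistent.
rank = 4 < 6 unknowns, so there are infinitely many solutions.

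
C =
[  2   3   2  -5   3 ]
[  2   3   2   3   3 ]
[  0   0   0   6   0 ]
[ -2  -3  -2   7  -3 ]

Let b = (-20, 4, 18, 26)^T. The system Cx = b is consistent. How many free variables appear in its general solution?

Row reduce the augmented matrix [C | b].
R2 ← R2 − R1: [0, 0, 0, 8, 0, 24]
R4 ← R4 + R1: [0, 0, 0, 2, 0, 6]
R3 ← R3 − (3/4)·R2: [0, 0, 0, 0, 0, 0]
R4 ← R4 − (1/4)·R2: [0, 0, 0, 0, 0, 0]
The echelon form has 2 nonzero rows, and every pivot lies in the first 5 columns, so rank(C) = rank([C|b]) = 2.
The system is consistent.
Free variables = (unknowns) − (rank) = 5 − 2 = 3.

3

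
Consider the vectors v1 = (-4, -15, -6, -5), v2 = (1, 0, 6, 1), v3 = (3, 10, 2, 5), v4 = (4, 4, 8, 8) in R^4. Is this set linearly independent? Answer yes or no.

no

Form the matrix with these vectors as rows and row reduce.
R2 ← R2 + (1/4)·R1: [0, -15/4, 9/2, -1/4]
R3 ← R3 + (3/4)·R1: [0, -5/4, -5/2, 5/4]
R4 ← R4 + R1: [0, -11, 2, 3]
R3 ← R3 − (1/3)·R2: [0, 0, -4, 4/3]
R4 ← R4 − (44/15)·R2: [0, 0, -56/5, 56/15]
R4 ← R4 − (14/5)·R3: [0, 0, 0, 0]
3 nonzero rows, so the 4 vectors span a space of dimension 3.
Since 3 < 4, the vectors are linearly dependent.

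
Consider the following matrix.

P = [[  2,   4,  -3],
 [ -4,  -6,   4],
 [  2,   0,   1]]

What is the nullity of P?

Row reduce to echelon form.
R2 ← R2 + (2)·R1: [0, 2, -2]
R3 ← R3 − R1: [0, -4, 4]
R3 ← R3 + (2)·R2: [0, 0, 0]
2 nonzero rows, so rank(P) = 2.
P has 3 columns; by rank–nullity, nullity = 3 − 2 = 1.

1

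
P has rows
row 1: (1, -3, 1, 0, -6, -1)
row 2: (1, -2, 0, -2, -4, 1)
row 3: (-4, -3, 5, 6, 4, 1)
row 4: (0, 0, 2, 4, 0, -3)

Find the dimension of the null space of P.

2

Row reduce to echelon form.
R2 ← R2 − R1: [0, 1, -1, -2, 2, 2]
R3 ← R3 + (4)·R1: [0, -15, 9, 6, -20, -3]
R3 ← R3 + (15)·R2: [0, 0, -6, -24, 10, 27]
R4 ← R4 + (1/3)·R3: [0, 0, 0, -4, 10/3, 6]
4 nonzero rows, so rank(P) = 4.
P has 6 columns; by rank–nullity, nullity = 6 − 4 = 2.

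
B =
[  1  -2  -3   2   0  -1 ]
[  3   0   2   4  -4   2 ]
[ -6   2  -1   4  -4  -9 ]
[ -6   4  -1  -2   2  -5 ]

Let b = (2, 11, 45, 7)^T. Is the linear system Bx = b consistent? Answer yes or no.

Row reduce the augmented matrix [B | b].
R2 ← R2 − (3)·R1: [0, 6, 11, -2, -4, 5, 5]
R3 ← R3 + (6)·R1: [0, -10, -19, 16, -4, -15, 57]
R4 ← R4 + (6)·R1: [0, -8, -19, 10, 2, -11, 19]
R3 ← R3 + (5/3)·R2: [0, 0, -2/3, 38/3, -32/3, -20/3, 196/3]
R4 ← R4 + (4/3)·R2: [0, 0, -13/3, 22/3, -10/3, -13/3, 77/3]
R4 ← R4 − (13/2)·R3: [0, 0, 0, -75, 66, 39, -399]
The echelon form has 4 nonzero rows, and every pivot lies in the first 6 columns, so rank(B) = rank([B|b]) = 4.
The system is consistent.

yes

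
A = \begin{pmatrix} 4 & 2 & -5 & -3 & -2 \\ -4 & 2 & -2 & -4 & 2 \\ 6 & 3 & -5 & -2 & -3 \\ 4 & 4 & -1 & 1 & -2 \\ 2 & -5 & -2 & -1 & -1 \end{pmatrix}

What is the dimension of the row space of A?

3

Row reduce to echelon form.
R2 ← R2 + R1: [0, 4, -7, -7, 0]
R3 ← R3 − (3/2)·R1: [0, 0, 5/2, 5/2, 0]
R4 ← R4 − R1: [0, 2, 4, 4, 0]
R5 ← R5 − (1/2)·R1: [0, -6, 1/2, 1/2, 0]
R4 ← R4 − (1/2)·R2: [0, 0, 15/2, 15/2, 0]
R5 ← R5 + (3/2)·R2: [0, 0, -10, -10, 0]
R4 ← R4 − (3)·R3: [0, 0, 0, 0, 0]
R5 ← R5 + (4)·R3: [0, 0, 0, 0, 0]
Echelon form has 3 nonzero rows, so rank(A) = 3.
The row space has dimension equal to the rank: 3.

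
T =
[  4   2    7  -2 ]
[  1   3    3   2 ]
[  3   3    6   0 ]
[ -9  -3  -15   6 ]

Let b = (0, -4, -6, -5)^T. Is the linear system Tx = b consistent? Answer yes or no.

Row reduce the augmented matrix [T | b].
R2 ← R2 − (1/4)·R1: [0, 5/2, 5/4, 5/2, -4]
R3 ← R3 − (3/4)·R1: [0, 3/2, 3/4, 3/2, -6]
R4 ← R4 + (9/4)·R1: [0, 3/2, 3/4, 3/2, -5]
R3 ← R3 − (3/5)·R2: [0, 0, 0, 0, -18/5]
R4 ← R4 − (3/5)·R2: [0, 0, 0, 0, -13/5]
R4 ← R4 − (13/18)·R3: [0, 0, 0, 0, 0]
The echelon form has 3 nonzero rows; the last pivot sits in the augmented column, so rank(T) = 2 but rank([T|b]) = 3.
Since the ranks differ, the system is inconsistent.

no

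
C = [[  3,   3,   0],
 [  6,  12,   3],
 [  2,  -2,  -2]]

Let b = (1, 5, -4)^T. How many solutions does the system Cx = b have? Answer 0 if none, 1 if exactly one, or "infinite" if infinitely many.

Row reduce the augmented matrix [C | b].
R2 ← R2 − (2)·R1: [0, 6, 3, 3]
R3 ← R3 − (2/3)·R1: [0, -4, -2, -14/3]
R3 ← R3 + (2/3)·R2: [0, 0, 0, -8/3]
The echelon form has 3 nonzero rows; the last pivot sits in the augmented column, so rank(C) = 2 but rank([C|b]) = 3.
Since the ranks differ, the system is inconsistent.
It has no solutions.

0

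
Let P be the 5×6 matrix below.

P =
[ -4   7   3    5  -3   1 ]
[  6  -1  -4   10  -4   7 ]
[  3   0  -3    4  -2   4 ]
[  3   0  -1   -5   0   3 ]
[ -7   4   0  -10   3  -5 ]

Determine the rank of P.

4

Row reduce to echelon form.
R2 ← R2 + (3/2)·R1: [0, 19/2, 1/2, 35/2, -17/2, 17/2]
R3 ← R3 + (3/4)·R1: [0, 21/4, -3/4, 31/4, -17/4, 19/4]
R4 ← R4 + (3/4)·R1: [0, 21/4, 5/4, -5/4, -9/4, 15/4]
R5 ← R5 − (7/4)·R1: [0, -33/4, -21/4, -75/4, 33/4, -27/4]
R3 ← R3 − (21/38)·R2: [0, 0, -39/38, -73/38, 17/38, 1/19]
R4 ← R4 − (21/38)·R2: [0, 0, 37/38, -415/38, 93/38, -18/19]
R5 ← R5 + (33/38)·R2: [0, 0, -183/38, -135/38, 33/38, 12/19]
R4 ← R4 + (37/39)·R3: [0, 0, 0, -497/39, 112/39, -35/39]
R5 ← R5 − (61/13)·R3: [0, 0, 0, 71/13, -16/13, 5/13]
R5 ← R5 + (3/7)·R4: [0, 0, 0, 0, 0, 0]
Echelon form has 4 nonzero rows, so rank(P) = 4.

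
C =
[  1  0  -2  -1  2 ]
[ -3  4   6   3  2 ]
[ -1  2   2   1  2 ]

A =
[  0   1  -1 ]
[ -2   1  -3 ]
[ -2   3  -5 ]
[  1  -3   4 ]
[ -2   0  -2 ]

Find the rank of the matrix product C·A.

2

First compute CA:
[[ -1,  -2,   1],
 [-21,  10, -31],
 [-11,   4, -15]]
Now row reduce the product.
R2 ← R2 − (21)·R1: [0, 52, -52]
R3 ← R3 − (11)·R1: [0, 26, -26]
R3 ← R3 − (1/2)·R2: [0, 0, 0]
2 nonzero rows, so rank(CA) = 2.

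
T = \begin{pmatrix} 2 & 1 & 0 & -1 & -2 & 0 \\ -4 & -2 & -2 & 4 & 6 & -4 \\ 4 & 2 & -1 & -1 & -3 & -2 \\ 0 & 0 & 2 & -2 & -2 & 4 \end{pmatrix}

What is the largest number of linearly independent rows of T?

2

Row reduce to echelon form.
R2 ← R2 + (2)·R1: [0, 0, -2, 2, 2, -4]
R3 ← R3 − (2)·R1: [0, 0, -1, 1, 1, -2]
R3 ← R3 − (1/2)·R2: [0, 0, 0, 0, 0, 0]
R4 ← R4 + R2: [0, 0, 0, 0, 0, 0]
Echelon form has 2 nonzero rows, so rank(T) = 2.
The rank gives the maximum number of linearly independent rows: 2.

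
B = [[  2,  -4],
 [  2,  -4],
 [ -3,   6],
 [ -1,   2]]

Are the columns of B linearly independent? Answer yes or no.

no

Row reduce B to echelon form.
R2 ← R2 − R1: [0, 0]
R3 ← R3 + (3/2)·R1: [0, 0]
R4 ← R4 + (1/2)·R1: [0, 0]
1 pivot among 2 columns.
Only 1 < 2 pivot columns, so the columns are linearly dependent.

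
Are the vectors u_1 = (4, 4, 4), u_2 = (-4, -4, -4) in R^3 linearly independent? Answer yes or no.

no

Form the matrix with these vectors as rows and row reduce.
R2 ← R2 + R1: [0, 0, 0]
1 nonzero row, so the 2 vectors span a space of dimension 1.
Since 1 < 2, the vectors are linearly dependent.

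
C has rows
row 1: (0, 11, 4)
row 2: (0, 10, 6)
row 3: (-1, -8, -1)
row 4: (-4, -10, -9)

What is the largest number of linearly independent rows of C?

Row reduce to echelon form.
Swap R1 ↔ R3
R4 ← R4 − (4)·R1: [0, 22, -5]
R3 ← R3 − (11/10)·R2: [0, 0, -13/5]
R4 ← R4 − (11/5)·R2: [0, 0, -91/5]
R4 ← R4 − (7)·R3: [0, 0, 0]
Echelon form has 3 nonzero rows, so rank(C) = 3.
The rank gives the maximum number of linearly independent rows: 3.

3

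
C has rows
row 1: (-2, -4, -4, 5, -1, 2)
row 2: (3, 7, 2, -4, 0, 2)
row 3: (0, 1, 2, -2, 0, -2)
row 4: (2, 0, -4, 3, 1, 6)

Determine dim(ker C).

Row reduce to echelon form.
R2 ← R2 + (3/2)·R1: [0, 1, -4, 7/2, -3/2, 5]
R4 ← R4 + R1: [0, -4, -8, 8, 0, 8]
R3 ← R3 − R2: [0, 0, 6, -11/2, 3/2, -7]
R4 ← R4 + (4)·R2: [0, 0, -24, 22, -6, 28]
R4 ← R4 + (4)·R3: [0, 0, 0, 0, 0, 0]
3 nonzero rows, so rank(C) = 3.
C has 6 columns; by rank–nullity, nullity = 6 − 3 = 3.

3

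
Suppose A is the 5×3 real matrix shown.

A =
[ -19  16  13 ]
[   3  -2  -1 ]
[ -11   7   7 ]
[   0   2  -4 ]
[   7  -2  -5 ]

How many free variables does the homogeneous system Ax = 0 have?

Row reduce to echelon form.
R2 ← R2 + (3/19)·R1: [0, 10/19, 20/19]
R3 ← R3 − (11/19)·R1: [0, -43/19, -10/19]
R5 ← R5 + (7/19)·R1: [0, 74/19, -4/19]
R3 ← R3 + (43/10)·R2: [0, 0, 4]
R4 ← R4 − (19/5)·R2: [0, 0, -8]
R5 ← R5 − (37/5)·R2: [0, 0, -8]
R4 ← R4 + (2)·R3: [0, 0, 0]
R5 ← R5 + (2)·R3: [0, 0, 0]
3 nonzero rows, so rank(A) = 3.
A has 3 columns; by rank–nullity, nullity = 3 − 3 = 0.

0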